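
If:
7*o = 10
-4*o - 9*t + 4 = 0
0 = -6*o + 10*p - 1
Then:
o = 10/7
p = 67/70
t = -4/21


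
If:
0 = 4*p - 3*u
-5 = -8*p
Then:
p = 5/8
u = 5/6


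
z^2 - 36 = (z - 6)*(z + 6)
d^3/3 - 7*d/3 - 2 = (d/3 + 1/3)*(d - 3)*(d + 2)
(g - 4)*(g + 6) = g^2 + 2*g - 24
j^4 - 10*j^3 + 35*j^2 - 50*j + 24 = (j - 4)*(j - 3)*(j - 2)*(j - 1)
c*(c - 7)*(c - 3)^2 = c^4 - 13*c^3 + 51*c^2 - 63*c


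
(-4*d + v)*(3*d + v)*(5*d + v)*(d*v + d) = -60*d^4*v - 60*d^4 - 17*d^3*v^2 - 17*d^3*v + 4*d^2*v^3 + 4*d^2*v^2 + d*v^4 + d*v^3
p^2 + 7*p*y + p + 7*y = (p + 1)*(p + 7*y)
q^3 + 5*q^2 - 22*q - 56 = (q - 4)*(q + 2)*(q + 7)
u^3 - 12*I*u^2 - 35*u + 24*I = (u - 8*I)*(u - 3*I)*(u - I)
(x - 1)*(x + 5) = x^2 + 4*x - 5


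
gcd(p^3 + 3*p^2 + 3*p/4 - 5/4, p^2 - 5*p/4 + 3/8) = p - 1/2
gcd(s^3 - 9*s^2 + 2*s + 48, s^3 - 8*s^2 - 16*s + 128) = s - 8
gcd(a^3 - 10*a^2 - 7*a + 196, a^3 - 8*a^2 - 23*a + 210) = a - 7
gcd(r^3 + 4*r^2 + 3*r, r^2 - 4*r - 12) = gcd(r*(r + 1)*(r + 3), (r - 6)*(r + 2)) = 1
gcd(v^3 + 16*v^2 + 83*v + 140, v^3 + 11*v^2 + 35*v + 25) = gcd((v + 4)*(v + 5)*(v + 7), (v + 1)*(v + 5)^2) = v + 5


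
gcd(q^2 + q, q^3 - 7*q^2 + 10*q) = q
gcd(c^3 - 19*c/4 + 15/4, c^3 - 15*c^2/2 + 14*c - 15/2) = c^2 - 5*c/2 + 3/2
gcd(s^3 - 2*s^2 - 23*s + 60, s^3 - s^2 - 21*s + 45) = s^2 + 2*s - 15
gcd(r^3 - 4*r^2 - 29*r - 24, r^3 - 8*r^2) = r - 8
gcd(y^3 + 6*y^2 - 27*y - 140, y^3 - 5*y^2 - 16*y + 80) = y^2 - y - 20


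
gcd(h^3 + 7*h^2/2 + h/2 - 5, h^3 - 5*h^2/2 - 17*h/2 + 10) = h^2 + 3*h/2 - 5/2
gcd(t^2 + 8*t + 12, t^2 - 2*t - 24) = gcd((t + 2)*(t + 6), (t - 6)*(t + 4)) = 1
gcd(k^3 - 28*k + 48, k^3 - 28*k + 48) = k^3 - 28*k + 48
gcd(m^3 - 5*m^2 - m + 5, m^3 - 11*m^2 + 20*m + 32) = m + 1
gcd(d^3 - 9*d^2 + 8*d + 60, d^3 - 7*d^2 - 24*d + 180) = d - 6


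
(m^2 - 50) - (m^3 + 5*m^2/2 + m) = -m^3 - 3*m^2/2 - m - 50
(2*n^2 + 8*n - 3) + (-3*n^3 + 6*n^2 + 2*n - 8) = -3*n^3 + 8*n^2 + 10*n - 11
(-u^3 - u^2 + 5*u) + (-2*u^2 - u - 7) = -u^3 - 3*u^2 + 4*u - 7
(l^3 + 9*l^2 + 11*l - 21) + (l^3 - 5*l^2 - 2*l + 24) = 2*l^3 + 4*l^2 + 9*l + 3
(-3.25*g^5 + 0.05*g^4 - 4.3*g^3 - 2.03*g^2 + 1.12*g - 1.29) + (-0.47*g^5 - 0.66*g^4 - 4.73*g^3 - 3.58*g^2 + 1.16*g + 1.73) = -3.72*g^5 - 0.61*g^4 - 9.03*g^3 - 5.61*g^2 + 2.28*g + 0.44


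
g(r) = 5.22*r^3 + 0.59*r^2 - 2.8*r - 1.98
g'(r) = 15.66*r^2 + 1.18*r - 2.8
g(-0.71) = -1.56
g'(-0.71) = 4.26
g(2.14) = 45.89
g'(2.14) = 71.44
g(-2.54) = -76.60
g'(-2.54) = 95.23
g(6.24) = 1271.83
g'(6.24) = 614.33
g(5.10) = 691.52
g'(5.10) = 410.53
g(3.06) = 144.54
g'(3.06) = 147.44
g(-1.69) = -20.76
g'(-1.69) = 39.93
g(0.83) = -0.91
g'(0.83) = 8.97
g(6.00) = 1129.98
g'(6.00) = 568.04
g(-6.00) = -1091.46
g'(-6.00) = 553.88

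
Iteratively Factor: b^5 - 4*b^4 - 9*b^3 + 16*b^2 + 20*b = (b + 2)*(b^4 - 6*b^3 + 3*b^2 + 10*b) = b*(b + 2)*(b^3 - 6*b^2 + 3*b + 10) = b*(b - 5)*(b + 2)*(b^2 - b - 2) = b*(b - 5)*(b + 1)*(b + 2)*(b - 2)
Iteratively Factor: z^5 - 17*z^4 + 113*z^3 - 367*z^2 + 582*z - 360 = (z - 4)*(z^4 - 13*z^3 + 61*z^2 - 123*z + 90) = (z - 4)*(z - 3)*(z^3 - 10*z^2 + 31*z - 30) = (z - 4)*(z - 3)*(z - 2)*(z^2 - 8*z + 15) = (z - 4)*(z - 3)^2*(z - 2)*(z - 5)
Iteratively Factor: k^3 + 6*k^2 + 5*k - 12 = (k + 4)*(k^2 + 2*k - 3) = (k + 3)*(k + 4)*(k - 1)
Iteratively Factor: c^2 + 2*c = (c + 2)*(c)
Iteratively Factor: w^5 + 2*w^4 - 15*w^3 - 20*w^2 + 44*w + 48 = (w + 2)*(w^4 - 15*w^2 + 10*w + 24) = (w + 1)*(w + 2)*(w^3 - w^2 - 14*w + 24) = (w + 1)*(w + 2)*(w + 4)*(w^2 - 5*w + 6) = (w - 3)*(w + 1)*(w + 2)*(w + 4)*(w - 2)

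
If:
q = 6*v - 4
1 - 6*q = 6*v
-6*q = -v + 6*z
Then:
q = -3/7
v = 25/42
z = 19/36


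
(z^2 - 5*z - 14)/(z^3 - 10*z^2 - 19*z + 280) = (z + 2)/(z^2 - 3*z - 40)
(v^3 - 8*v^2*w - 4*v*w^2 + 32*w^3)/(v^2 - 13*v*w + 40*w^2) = (v^2 - 4*w^2)/(v - 5*w)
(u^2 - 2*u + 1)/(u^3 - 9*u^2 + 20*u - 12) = (u - 1)/(u^2 - 8*u + 12)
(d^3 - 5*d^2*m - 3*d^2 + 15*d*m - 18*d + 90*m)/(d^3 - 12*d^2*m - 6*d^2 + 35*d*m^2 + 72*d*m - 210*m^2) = (d + 3)/(d - 7*m)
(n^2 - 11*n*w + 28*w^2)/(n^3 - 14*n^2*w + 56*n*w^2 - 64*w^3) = (n - 7*w)/(n^2 - 10*n*w + 16*w^2)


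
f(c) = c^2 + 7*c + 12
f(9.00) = 156.00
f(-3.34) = -0.22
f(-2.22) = 1.39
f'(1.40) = 9.80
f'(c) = 2*c + 7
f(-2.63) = 0.51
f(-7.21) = 13.51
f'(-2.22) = 2.56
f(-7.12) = 12.85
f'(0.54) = 8.08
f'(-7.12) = -7.24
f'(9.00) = 25.00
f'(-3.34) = 0.32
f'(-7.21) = -7.42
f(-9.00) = 30.00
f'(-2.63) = 1.74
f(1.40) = 23.76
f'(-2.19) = 2.62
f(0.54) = 16.07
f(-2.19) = 1.47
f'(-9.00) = -11.00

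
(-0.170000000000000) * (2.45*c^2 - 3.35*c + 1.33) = -0.4165*c^2 + 0.5695*c - 0.2261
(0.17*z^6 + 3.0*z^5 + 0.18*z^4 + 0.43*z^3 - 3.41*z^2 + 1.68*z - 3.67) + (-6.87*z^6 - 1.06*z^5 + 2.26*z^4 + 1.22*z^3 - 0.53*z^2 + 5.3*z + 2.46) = -6.7*z^6 + 1.94*z^5 + 2.44*z^4 + 1.65*z^3 - 3.94*z^2 + 6.98*z - 1.21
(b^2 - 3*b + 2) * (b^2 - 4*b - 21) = b^4 - 7*b^3 - 7*b^2 + 55*b - 42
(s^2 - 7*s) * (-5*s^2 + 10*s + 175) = -5*s^4 + 45*s^3 + 105*s^2 - 1225*s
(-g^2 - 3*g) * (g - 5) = -g^3 + 2*g^2 + 15*g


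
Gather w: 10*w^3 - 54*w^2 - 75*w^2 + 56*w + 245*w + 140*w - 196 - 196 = 10*w^3 - 129*w^2 + 441*w - 392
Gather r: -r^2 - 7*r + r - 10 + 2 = -r^2 - 6*r - 8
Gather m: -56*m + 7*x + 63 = -56*m + 7*x + 63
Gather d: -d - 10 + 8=-d - 2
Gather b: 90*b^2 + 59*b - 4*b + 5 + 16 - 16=90*b^2 + 55*b + 5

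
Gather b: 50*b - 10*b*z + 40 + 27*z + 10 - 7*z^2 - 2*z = b*(50 - 10*z) - 7*z^2 + 25*z + 50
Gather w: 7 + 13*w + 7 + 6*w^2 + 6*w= 6*w^2 + 19*w + 14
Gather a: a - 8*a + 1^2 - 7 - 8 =-7*a - 14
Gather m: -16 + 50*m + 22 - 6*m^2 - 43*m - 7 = -6*m^2 + 7*m - 1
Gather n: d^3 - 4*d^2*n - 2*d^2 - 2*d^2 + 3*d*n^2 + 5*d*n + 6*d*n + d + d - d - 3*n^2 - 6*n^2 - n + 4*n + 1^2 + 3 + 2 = d^3 - 4*d^2 + d + n^2*(3*d - 9) + n*(-4*d^2 + 11*d + 3) + 6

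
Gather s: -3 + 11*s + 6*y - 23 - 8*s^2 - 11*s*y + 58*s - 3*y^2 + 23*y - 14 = -8*s^2 + s*(69 - 11*y) - 3*y^2 + 29*y - 40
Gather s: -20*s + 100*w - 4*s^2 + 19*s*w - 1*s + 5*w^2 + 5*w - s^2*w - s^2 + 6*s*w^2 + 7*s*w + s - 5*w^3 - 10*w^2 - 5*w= s^2*(-w - 5) + s*(6*w^2 + 26*w - 20) - 5*w^3 - 5*w^2 + 100*w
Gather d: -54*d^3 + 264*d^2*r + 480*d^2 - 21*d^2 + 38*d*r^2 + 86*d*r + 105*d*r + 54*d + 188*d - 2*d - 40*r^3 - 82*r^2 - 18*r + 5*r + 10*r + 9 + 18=-54*d^3 + d^2*(264*r + 459) + d*(38*r^2 + 191*r + 240) - 40*r^3 - 82*r^2 - 3*r + 27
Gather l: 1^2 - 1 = 0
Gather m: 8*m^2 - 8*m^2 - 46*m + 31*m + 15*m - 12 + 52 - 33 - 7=0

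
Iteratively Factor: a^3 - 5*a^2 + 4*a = (a - 1)*(a^2 - 4*a) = (a - 4)*(a - 1)*(a)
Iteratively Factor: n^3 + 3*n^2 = (n)*(n^2 + 3*n) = n*(n + 3)*(n)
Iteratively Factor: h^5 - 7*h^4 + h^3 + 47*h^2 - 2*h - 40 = (h - 4)*(h^4 - 3*h^3 - 11*h^2 + 3*h + 10) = (h - 4)*(h - 1)*(h^3 - 2*h^2 - 13*h - 10) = (h - 5)*(h - 4)*(h - 1)*(h^2 + 3*h + 2) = (h - 5)*(h - 4)*(h - 1)*(h + 2)*(h + 1)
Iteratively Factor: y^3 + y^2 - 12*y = (y + 4)*(y^2 - 3*y) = (y - 3)*(y + 4)*(y)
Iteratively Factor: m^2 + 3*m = (m)*(m + 3)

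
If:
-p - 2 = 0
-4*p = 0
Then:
No Solution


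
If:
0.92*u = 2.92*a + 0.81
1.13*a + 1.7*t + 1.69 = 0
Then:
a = 0.315068493150685*u - 0.277397260273973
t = -0.209427880741338*u - 0.809730056406124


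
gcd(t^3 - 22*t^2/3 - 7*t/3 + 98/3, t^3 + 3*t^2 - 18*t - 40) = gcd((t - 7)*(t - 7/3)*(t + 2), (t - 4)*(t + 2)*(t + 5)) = t + 2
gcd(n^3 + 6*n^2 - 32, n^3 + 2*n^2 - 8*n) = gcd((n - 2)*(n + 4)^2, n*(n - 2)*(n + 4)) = n^2 + 2*n - 8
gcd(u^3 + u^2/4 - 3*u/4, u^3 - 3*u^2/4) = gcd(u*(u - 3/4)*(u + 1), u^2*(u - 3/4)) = u^2 - 3*u/4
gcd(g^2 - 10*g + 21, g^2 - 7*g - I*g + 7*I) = g - 7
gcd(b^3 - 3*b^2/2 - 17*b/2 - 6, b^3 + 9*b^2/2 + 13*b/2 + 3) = b^2 + 5*b/2 + 3/2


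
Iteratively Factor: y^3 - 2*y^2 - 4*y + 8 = (y - 2)*(y^2 - 4) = (y - 2)^2*(y + 2)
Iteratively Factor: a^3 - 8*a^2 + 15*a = (a - 3)*(a^2 - 5*a) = a*(a - 3)*(a - 5)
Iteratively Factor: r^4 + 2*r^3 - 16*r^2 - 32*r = (r + 4)*(r^3 - 2*r^2 - 8*r) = (r - 4)*(r + 4)*(r^2 + 2*r) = (r - 4)*(r + 2)*(r + 4)*(r)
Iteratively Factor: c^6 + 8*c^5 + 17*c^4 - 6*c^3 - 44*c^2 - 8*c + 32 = (c + 2)*(c^5 + 6*c^4 + 5*c^3 - 16*c^2 - 12*c + 16) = (c + 2)^2*(c^4 + 4*c^3 - 3*c^2 - 10*c + 8) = (c + 2)^3*(c^3 + 2*c^2 - 7*c + 4) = (c - 1)*(c + 2)^3*(c^2 + 3*c - 4) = (c - 1)^2*(c + 2)^3*(c + 4)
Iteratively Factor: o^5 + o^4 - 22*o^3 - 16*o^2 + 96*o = (o + 4)*(o^4 - 3*o^3 - 10*o^2 + 24*o) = (o - 2)*(o + 4)*(o^3 - o^2 - 12*o) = (o - 4)*(o - 2)*(o + 4)*(o^2 + 3*o) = o*(o - 4)*(o - 2)*(o + 4)*(o + 3)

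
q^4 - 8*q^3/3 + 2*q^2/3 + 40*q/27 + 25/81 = (q - 5/3)^2*(q + 1/3)^2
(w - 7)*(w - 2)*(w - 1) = w^3 - 10*w^2 + 23*w - 14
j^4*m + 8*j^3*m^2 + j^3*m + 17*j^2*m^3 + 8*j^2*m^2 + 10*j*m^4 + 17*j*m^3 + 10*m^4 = (j + m)*(j + 2*m)*(j + 5*m)*(j*m + m)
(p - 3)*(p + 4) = p^2 + p - 12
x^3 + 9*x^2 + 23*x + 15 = (x + 1)*(x + 3)*(x + 5)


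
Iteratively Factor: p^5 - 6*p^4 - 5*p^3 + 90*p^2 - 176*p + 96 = (p - 1)*(p^4 - 5*p^3 - 10*p^2 + 80*p - 96) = (p - 3)*(p - 1)*(p^3 - 2*p^2 - 16*p + 32) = (p - 4)*(p - 3)*(p - 1)*(p^2 + 2*p - 8) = (p - 4)*(p - 3)*(p - 2)*(p - 1)*(p + 4)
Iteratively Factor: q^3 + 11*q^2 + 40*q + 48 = (q + 4)*(q^2 + 7*q + 12) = (q + 3)*(q + 4)*(q + 4)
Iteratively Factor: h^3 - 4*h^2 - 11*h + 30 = (h - 5)*(h^2 + h - 6) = (h - 5)*(h + 3)*(h - 2)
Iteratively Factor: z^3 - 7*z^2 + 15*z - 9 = (z - 1)*(z^2 - 6*z + 9) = (z - 3)*(z - 1)*(z - 3)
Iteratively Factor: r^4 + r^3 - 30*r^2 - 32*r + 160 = (r - 2)*(r^3 + 3*r^2 - 24*r - 80) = (r - 5)*(r - 2)*(r^2 + 8*r + 16) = (r - 5)*(r - 2)*(r + 4)*(r + 4)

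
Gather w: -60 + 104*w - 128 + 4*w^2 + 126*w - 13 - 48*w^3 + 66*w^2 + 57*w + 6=-48*w^3 + 70*w^2 + 287*w - 195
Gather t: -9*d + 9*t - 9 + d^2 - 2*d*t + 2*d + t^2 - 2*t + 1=d^2 - 7*d + t^2 + t*(7 - 2*d) - 8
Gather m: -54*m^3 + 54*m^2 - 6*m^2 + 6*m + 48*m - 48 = -54*m^3 + 48*m^2 + 54*m - 48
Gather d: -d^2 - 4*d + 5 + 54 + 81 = -d^2 - 4*d + 140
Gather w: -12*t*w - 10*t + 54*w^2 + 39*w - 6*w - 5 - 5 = -10*t + 54*w^2 + w*(33 - 12*t) - 10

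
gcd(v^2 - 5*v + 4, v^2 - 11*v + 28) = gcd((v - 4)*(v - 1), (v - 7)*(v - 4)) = v - 4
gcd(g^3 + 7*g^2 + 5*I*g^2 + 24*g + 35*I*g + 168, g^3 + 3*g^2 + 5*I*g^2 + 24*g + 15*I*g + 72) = g^2 + 5*I*g + 24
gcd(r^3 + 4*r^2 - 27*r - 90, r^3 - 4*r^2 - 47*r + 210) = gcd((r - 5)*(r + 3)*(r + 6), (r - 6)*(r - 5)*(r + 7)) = r - 5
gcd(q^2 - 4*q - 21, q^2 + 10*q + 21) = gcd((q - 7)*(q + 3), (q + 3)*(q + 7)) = q + 3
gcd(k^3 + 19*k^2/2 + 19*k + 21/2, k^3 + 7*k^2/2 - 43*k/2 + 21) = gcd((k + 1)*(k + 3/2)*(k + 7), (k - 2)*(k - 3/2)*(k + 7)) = k + 7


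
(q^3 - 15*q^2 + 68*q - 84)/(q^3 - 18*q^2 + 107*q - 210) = (q - 2)/(q - 5)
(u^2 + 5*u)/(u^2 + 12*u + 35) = u/(u + 7)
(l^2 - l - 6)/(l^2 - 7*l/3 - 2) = 3*(l + 2)/(3*l + 2)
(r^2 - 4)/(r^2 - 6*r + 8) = (r + 2)/(r - 4)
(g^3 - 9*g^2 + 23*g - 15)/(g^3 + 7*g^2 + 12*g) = (g^3 - 9*g^2 + 23*g - 15)/(g*(g^2 + 7*g + 12))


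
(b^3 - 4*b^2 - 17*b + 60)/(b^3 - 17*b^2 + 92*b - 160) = (b^2 + b - 12)/(b^2 - 12*b + 32)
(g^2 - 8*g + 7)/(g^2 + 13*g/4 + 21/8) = 8*(g^2 - 8*g + 7)/(8*g^2 + 26*g + 21)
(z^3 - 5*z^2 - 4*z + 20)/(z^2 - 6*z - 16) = (z^2 - 7*z + 10)/(z - 8)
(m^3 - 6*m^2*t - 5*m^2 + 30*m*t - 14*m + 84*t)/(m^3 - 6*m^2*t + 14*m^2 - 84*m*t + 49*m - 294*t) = (m^2 - 5*m - 14)/(m^2 + 14*m + 49)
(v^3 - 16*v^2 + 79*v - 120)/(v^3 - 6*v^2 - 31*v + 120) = (v - 5)/(v + 5)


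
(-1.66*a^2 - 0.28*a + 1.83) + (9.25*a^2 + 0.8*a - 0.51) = 7.59*a^2 + 0.52*a + 1.32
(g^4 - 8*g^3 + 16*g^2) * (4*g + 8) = 4*g^5 - 24*g^4 + 128*g^2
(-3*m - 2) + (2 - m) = -4*m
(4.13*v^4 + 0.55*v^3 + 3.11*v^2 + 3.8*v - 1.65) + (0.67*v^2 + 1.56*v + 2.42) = 4.13*v^4 + 0.55*v^3 + 3.78*v^2 + 5.36*v + 0.77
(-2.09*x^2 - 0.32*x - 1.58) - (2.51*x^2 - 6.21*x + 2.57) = -4.6*x^2 + 5.89*x - 4.15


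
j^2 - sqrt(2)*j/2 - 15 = (j - 3*sqrt(2))*(j + 5*sqrt(2)/2)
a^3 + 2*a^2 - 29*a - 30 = (a - 5)*(a + 1)*(a + 6)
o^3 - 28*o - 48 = (o - 6)*(o + 2)*(o + 4)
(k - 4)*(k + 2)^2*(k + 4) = k^4 + 4*k^3 - 12*k^2 - 64*k - 64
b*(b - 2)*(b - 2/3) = b^3 - 8*b^2/3 + 4*b/3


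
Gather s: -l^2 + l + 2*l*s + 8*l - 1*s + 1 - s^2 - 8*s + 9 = -l^2 + 9*l - s^2 + s*(2*l - 9) + 10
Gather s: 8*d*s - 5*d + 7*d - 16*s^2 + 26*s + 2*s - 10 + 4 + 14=2*d - 16*s^2 + s*(8*d + 28) + 8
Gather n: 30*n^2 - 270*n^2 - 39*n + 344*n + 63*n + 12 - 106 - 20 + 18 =-240*n^2 + 368*n - 96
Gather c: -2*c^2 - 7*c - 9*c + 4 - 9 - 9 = -2*c^2 - 16*c - 14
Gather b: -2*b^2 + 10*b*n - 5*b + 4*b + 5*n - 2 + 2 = -2*b^2 + b*(10*n - 1) + 5*n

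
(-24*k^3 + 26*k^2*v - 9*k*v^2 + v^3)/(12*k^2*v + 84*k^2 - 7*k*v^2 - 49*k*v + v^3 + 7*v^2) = (-2*k + v)/(v + 7)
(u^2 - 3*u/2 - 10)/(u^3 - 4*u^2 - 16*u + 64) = (u + 5/2)/(u^2 - 16)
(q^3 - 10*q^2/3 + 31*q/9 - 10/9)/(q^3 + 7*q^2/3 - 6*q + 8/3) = (q - 5/3)/(q + 4)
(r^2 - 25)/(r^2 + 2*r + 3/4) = 4*(r^2 - 25)/(4*r^2 + 8*r + 3)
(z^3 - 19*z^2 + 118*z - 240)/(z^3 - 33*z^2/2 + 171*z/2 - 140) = 2*(z - 6)/(2*z - 7)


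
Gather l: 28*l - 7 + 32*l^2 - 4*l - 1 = 32*l^2 + 24*l - 8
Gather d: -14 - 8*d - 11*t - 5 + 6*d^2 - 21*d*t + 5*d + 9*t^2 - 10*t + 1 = 6*d^2 + d*(-21*t - 3) + 9*t^2 - 21*t - 18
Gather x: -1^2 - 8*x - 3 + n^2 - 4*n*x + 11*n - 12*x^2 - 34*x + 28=n^2 + 11*n - 12*x^2 + x*(-4*n - 42) + 24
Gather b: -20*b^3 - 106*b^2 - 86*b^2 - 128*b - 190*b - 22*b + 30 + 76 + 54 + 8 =-20*b^3 - 192*b^2 - 340*b + 168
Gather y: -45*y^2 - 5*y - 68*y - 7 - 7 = -45*y^2 - 73*y - 14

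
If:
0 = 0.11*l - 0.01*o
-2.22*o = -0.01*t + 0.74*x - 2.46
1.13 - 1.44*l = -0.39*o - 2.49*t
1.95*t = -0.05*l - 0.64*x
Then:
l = 0.05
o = 0.58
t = -0.51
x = 1.56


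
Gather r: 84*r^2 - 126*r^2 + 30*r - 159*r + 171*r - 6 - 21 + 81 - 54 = -42*r^2 + 42*r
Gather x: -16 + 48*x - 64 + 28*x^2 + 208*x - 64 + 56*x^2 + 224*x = 84*x^2 + 480*x - 144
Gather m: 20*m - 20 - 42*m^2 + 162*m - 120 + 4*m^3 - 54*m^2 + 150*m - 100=4*m^3 - 96*m^2 + 332*m - 240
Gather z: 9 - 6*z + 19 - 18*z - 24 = 4 - 24*z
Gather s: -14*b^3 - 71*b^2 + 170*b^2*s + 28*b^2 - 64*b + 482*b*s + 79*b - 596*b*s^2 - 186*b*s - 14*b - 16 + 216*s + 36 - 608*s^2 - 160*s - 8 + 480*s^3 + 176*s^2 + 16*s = -14*b^3 - 43*b^2 + b + 480*s^3 + s^2*(-596*b - 432) + s*(170*b^2 + 296*b + 72) + 12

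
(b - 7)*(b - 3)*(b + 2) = b^3 - 8*b^2 + b + 42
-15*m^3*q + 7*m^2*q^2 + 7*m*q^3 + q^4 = q*(-m + q)*(3*m + q)*(5*m + q)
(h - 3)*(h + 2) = h^2 - h - 6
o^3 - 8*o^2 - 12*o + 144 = (o - 6)^2*(o + 4)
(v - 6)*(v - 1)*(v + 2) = v^3 - 5*v^2 - 8*v + 12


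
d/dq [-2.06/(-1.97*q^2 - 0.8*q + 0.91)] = (-8.1164*q - 1.648)/(1.97*q^2 + 0.8*q - 0.91)^2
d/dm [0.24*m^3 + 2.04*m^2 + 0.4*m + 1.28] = 0.72*m^2 + 4.08*m + 0.4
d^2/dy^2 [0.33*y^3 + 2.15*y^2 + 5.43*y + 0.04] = 1.98*y + 4.3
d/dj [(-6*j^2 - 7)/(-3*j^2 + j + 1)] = (-6*j^2 - 54*j + 7)/(9*j^4 - 6*j^3 - 5*j^2 + 2*j + 1)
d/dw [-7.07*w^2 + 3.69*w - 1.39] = 3.69 - 14.14*w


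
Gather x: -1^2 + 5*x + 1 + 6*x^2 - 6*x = 6*x^2 - x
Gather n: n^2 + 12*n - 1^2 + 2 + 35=n^2 + 12*n + 36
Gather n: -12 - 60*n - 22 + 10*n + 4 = -50*n - 30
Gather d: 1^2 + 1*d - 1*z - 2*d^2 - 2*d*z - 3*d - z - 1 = -2*d^2 + d*(-2*z - 2) - 2*z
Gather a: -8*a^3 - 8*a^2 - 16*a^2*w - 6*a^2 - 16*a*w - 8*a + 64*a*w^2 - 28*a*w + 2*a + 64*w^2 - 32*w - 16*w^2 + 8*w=-8*a^3 + a^2*(-16*w - 14) + a*(64*w^2 - 44*w - 6) + 48*w^2 - 24*w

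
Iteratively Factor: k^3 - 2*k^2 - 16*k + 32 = (k - 2)*(k^2 - 16) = (k - 2)*(k + 4)*(k - 4)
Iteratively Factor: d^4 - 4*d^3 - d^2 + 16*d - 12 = (d + 2)*(d^3 - 6*d^2 + 11*d - 6) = (d - 3)*(d + 2)*(d^2 - 3*d + 2) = (d - 3)*(d - 1)*(d + 2)*(d - 2)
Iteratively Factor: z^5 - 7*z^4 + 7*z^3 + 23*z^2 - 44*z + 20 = (z - 2)*(z^4 - 5*z^3 - 3*z^2 + 17*z - 10) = (z - 5)*(z - 2)*(z^3 - 3*z + 2) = (z - 5)*(z - 2)*(z + 2)*(z^2 - 2*z + 1) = (z - 5)*(z - 2)*(z - 1)*(z + 2)*(z - 1)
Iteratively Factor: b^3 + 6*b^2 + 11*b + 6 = (b + 3)*(b^2 + 3*b + 2) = (b + 2)*(b + 3)*(b + 1)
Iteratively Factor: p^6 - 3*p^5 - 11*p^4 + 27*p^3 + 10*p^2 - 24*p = (p - 2)*(p^5 - p^4 - 13*p^3 + p^2 + 12*p) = (p - 2)*(p + 3)*(p^4 - 4*p^3 - p^2 + 4*p) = (p - 4)*(p - 2)*(p + 3)*(p^3 - p) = (p - 4)*(p - 2)*(p - 1)*(p + 3)*(p^2 + p) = p*(p - 4)*(p - 2)*(p - 1)*(p + 3)*(p + 1)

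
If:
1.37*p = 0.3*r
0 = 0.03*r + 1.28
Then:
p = -9.34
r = -42.67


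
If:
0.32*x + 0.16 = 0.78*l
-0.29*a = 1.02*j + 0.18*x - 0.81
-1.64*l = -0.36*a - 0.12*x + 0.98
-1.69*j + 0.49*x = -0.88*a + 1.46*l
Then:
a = 1.41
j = 0.65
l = -0.40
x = -1.46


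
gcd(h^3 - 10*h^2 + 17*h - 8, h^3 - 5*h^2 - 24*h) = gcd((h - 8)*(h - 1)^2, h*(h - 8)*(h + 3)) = h - 8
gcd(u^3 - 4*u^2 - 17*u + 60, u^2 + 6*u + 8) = u + 4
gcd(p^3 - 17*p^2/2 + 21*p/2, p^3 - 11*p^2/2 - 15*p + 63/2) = p^2 - 17*p/2 + 21/2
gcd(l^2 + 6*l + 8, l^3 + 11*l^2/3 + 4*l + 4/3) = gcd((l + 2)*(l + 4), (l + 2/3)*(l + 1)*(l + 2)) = l + 2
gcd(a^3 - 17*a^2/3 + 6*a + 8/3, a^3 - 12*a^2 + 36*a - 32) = a - 2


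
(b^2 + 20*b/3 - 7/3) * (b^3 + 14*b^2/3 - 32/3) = b^5 + 34*b^4/3 + 259*b^3/9 - 194*b^2/9 - 640*b/9 + 224/9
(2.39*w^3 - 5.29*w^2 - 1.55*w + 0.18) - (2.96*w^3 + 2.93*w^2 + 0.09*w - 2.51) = -0.57*w^3 - 8.22*w^2 - 1.64*w + 2.69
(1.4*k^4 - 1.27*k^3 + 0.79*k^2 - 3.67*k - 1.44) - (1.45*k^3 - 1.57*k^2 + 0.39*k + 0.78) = 1.4*k^4 - 2.72*k^3 + 2.36*k^2 - 4.06*k - 2.22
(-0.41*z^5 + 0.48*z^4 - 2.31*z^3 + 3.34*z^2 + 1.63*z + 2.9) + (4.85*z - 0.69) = -0.41*z^5 + 0.48*z^4 - 2.31*z^3 + 3.34*z^2 + 6.48*z + 2.21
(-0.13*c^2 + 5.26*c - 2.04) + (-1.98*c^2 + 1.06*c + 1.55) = -2.11*c^2 + 6.32*c - 0.49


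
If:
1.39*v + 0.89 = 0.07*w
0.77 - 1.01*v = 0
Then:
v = 0.76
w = 27.85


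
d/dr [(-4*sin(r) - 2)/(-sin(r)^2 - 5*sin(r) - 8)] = 2*(-2*sin(r) + cos(2*r) + 10)*cos(r)/(sin(r)^2 + 5*sin(r) + 8)^2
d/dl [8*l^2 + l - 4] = 16*l + 1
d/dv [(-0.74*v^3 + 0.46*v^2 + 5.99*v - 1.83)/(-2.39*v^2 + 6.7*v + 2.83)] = (1.7686*v^4 - 9.916*v^3 + 11.1155*v^2 - 6.1438*v + 29.2127)/(5.7121*v^4 - 32.026*v^3 + 31.3626*v^2 + 37.922*v + 8.0089)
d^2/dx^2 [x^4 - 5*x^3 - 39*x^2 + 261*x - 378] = 12*x^2 - 30*x - 78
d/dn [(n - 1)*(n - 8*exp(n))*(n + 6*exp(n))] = -2*n^2*exp(n) + 3*n^2 - 96*n*exp(2*n) - 2*n*exp(n) - 2*n + 48*exp(2*n) + 2*exp(n)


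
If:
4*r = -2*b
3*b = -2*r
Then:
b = 0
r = 0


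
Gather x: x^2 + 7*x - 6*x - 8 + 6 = x^2 + x - 2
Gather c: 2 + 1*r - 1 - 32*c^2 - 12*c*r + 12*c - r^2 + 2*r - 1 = -32*c^2 + c*(12 - 12*r) - r^2 + 3*r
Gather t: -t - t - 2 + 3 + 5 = 6 - 2*t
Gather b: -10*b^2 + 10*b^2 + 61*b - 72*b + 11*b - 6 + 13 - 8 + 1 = 0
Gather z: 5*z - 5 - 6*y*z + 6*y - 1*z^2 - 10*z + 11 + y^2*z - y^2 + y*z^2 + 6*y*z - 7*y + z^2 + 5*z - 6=y^2*z - y^2 + y*z^2 - y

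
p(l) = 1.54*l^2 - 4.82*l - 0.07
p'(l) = 3.08*l - 4.82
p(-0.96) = 5.98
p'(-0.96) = -7.78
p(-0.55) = 3.05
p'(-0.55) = -6.51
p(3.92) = 4.70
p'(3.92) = 7.25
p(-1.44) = 10.06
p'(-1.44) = -9.26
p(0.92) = -3.20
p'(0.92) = -1.99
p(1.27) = -3.71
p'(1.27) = -0.91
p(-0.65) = 3.71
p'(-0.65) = -6.82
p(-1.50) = 10.62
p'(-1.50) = -9.44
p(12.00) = 163.85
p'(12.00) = 32.14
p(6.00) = 26.45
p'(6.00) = 13.66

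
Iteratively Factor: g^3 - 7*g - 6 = (g - 3)*(g^2 + 3*g + 2) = (g - 3)*(g + 2)*(g + 1)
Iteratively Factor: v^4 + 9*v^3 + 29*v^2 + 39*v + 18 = (v + 3)*(v^3 + 6*v^2 + 11*v + 6) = (v + 3)^2*(v^2 + 3*v + 2) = (v + 1)*(v + 3)^2*(v + 2)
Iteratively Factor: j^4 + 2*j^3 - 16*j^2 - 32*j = (j - 4)*(j^3 + 6*j^2 + 8*j) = (j - 4)*(j + 2)*(j^2 + 4*j) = j*(j - 4)*(j + 2)*(j + 4)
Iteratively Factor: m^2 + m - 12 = (m - 3)*(m + 4)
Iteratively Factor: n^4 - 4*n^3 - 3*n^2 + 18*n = (n - 3)*(n^3 - n^2 - 6*n) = (n - 3)^2*(n^2 + 2*n) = n*(n - 3)^2*(n + 2)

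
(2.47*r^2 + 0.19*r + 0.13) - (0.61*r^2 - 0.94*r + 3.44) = 1.86*r^2 + 1.13*r - 3.31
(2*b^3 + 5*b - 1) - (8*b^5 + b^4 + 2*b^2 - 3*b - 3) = -8*b^5 - b^4 + 2*b^3 - 2*b^2 + 8*b + 2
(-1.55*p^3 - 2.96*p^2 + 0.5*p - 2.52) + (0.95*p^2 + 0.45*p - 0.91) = -1.55*p^3 - 2.01*p^2 + 0.95*p - 3.43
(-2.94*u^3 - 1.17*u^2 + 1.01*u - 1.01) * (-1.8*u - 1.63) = 5.292*u^4 + 6.8982*u^3 + 0.0890999999999997*u^2 + 0.1717*u + 1.6463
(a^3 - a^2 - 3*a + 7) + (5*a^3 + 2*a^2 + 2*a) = 6*a^3 + a^2 - a + 7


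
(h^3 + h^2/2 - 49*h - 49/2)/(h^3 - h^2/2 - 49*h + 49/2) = (2*h + 1)/(2*h - 1)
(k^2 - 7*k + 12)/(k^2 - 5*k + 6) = (k - 4)/(k - 2)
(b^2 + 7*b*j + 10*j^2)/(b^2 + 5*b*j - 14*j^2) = (b^2 + 7*b*j + 10*j^2)/(b^2 + 5*b*j - 14*j^2)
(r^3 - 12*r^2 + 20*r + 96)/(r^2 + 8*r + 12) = (r^2 - 14*r + 48)/(r + 6)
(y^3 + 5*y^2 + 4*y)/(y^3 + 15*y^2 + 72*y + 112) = y*(y + 1)/(y^2 + 11*y + 28)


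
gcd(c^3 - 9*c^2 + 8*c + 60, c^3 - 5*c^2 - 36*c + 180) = c^2 - 11*c + 30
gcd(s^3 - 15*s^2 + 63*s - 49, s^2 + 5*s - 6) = s - 1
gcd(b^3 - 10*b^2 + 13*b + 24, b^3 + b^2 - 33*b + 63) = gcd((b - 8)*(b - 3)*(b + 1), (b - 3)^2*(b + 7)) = b - 3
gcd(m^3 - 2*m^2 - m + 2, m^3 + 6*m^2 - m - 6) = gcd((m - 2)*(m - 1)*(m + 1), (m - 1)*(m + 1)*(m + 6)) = m^2 - 1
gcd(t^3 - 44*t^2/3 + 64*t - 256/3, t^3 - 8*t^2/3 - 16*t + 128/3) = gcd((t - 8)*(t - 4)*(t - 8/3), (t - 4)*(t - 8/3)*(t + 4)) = t^2 - 20*t/3 + 32/3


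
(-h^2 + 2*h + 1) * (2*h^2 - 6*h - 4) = -2*h^4 + 10*h^3 - 6*h^2 - 14*h - 4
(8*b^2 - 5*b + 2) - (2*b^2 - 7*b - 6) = 6*b^2 + 2*b + 8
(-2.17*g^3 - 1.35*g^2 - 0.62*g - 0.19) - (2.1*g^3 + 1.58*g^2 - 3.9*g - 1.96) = -4.27*g^3 - 2.93*g^2 + 3.28*g + 1.77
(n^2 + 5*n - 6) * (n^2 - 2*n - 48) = n^4 + 3*n^3 - 64*n^2 - 228*n + 288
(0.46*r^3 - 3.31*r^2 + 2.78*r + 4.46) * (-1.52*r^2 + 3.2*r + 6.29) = -0.6992*r^5 + 6.5032*r^4 - 11.9242*r^3 - 18.7031*r^2 + 31.7582*r + 28.0534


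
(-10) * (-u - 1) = 10*u + 10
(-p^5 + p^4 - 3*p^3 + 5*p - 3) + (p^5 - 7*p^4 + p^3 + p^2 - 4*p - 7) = -6*p^4 - 2*p^3 + p^2 + p - 10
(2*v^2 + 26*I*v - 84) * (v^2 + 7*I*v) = 2*v^4 + 40*I*v^3 - 266*v^2 - 588*I*v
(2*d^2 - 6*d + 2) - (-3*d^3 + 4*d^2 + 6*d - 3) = 3*d^3 - 2*d^2 - 12*d + 5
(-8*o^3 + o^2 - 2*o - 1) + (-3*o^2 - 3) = -8*o^3 - 2*o^2 - 2*o - 4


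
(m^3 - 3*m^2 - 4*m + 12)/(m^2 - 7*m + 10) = (m^2 - m - 6)/(m - 5)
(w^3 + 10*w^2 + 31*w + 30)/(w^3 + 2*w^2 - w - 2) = (w^2 + 8*w + 15)/(w^2 - 1)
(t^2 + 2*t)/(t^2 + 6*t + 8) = t/(t + 4)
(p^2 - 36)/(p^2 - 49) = (p^2 - 36)/(p^2 - 49)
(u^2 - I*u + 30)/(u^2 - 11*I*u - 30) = (u + 5*I)/(u - 5*I)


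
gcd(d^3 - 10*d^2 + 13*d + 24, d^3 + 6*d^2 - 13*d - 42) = d - 3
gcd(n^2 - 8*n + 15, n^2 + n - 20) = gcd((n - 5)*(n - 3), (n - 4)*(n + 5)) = 1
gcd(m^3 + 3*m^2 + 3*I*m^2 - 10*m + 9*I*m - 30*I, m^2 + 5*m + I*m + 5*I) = m + 5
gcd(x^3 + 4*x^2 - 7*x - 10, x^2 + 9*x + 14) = 1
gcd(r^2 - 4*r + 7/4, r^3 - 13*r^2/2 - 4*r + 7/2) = r - 1/2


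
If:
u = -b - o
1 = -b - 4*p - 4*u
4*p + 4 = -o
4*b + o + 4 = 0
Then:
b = -1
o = 0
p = -1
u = 1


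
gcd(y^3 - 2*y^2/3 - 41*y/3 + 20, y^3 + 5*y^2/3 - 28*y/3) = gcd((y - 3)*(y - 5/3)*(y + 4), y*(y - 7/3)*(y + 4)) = y + 4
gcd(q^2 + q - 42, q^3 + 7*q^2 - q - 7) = q + 7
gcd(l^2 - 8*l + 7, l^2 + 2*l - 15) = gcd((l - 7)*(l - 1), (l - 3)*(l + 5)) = 1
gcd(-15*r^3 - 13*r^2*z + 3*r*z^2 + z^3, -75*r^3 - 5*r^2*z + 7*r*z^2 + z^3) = -15*r^2 + 2*r*z + z^2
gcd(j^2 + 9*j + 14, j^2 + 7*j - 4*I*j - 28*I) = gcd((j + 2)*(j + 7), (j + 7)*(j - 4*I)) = j + 7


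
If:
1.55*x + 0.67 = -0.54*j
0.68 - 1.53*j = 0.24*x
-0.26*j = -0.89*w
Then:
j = 0.54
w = 0.16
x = -0.62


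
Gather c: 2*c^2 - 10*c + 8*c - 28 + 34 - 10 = 2*c^2 - 2*c - 4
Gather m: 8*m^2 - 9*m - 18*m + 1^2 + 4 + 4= 8*m^2 - 27*m + 9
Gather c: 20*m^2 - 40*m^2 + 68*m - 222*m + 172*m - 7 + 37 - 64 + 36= -20*m^2 + 18*m + 2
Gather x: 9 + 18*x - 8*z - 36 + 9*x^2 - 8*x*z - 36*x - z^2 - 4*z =9*x^2 + x*(-8*z - 18) - z^2 - 12*z - 27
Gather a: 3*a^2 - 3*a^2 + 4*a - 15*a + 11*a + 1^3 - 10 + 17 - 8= 0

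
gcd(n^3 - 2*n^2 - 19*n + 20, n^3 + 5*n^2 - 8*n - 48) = n + 4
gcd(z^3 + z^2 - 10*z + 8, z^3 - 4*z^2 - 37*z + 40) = z - 1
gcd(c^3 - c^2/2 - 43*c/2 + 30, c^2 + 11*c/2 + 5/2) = c + 5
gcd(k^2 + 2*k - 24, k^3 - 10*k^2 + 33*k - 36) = k - 4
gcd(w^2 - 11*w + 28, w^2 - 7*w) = w - 7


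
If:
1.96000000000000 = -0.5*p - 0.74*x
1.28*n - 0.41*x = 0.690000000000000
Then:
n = 0.3203125*x + 0.5390625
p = -1.48*x - 3.92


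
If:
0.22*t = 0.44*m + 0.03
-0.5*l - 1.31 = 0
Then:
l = -2.62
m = 0.5*t - 0.0681818181818182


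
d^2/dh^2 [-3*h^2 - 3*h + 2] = -6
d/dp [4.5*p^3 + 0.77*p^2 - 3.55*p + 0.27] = 13.5*p^2 + 1.54*p - 3.55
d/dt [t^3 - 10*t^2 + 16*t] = 3*t^2 - 20*t + 16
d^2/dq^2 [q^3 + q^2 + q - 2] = 6*q + 2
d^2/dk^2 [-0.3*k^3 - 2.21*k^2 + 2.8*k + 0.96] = -1.8*k - 4.42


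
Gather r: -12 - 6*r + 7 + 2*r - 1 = -4*r - 6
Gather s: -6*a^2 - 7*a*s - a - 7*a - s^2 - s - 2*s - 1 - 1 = -6*a^2 - 8*a - s^2 + s*(-7*a - 3) - 2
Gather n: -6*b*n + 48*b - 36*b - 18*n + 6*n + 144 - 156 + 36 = 12*b + n*(-6*b - 12) + 24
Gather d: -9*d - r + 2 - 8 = -9*d - r - 6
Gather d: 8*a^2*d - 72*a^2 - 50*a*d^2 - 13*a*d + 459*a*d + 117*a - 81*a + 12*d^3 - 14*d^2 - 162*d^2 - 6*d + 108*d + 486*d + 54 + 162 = -72*a^2 + 36*a + 12*d^3 + d^2*(-50*a - 176) + d*(8*a^2 + 446*a + 588) + 216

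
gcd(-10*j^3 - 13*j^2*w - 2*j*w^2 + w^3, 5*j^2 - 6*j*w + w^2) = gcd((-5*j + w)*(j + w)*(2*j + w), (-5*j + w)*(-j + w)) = -5*j + w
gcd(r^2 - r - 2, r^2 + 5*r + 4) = r + 1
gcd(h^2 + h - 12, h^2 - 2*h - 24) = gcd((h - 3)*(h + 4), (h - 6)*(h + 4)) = h + 4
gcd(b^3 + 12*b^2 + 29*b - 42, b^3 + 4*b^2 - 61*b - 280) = b + 7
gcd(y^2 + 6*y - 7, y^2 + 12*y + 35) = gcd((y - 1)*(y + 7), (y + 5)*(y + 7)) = y + 7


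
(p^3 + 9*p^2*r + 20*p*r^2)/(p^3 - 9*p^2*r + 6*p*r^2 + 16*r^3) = p*(p^2 + 9*p*r + 20*r^2)/(p^3 - 9*p^2*r + 6*p*r^2 + 16*r^3)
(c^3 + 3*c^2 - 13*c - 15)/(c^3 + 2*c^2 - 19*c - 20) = (c - 3)/(c - 4)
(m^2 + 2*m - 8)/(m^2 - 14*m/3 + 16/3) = 3*(m + 4)/(3*m - 8)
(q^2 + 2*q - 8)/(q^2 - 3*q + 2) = (q + 4)/(q - 1)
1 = 1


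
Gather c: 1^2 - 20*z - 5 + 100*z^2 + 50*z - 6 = 100*z^2 + 30*z - 10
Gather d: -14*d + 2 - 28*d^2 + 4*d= -28*d^2 - 10*d + 2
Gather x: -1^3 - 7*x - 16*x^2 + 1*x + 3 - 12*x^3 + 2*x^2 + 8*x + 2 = -12*x^3 - 14*x^2 + 2*x + 4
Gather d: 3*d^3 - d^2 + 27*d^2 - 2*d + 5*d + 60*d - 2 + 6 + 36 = 3*d^3 + 26*d^2 + 63*d + 40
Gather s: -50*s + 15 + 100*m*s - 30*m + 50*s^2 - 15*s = -30*m + 50*s^2 + s*(100*m - 65) + 15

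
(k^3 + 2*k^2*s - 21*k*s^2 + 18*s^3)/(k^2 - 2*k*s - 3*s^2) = (k^2 + 5*k*s - 6*s^2)/(k + s)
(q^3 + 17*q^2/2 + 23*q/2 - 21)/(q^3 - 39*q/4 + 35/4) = 2*(q + 6)/(2*q - 5)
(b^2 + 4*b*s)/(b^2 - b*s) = (b + 4*s)/(b - s)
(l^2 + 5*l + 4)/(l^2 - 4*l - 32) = (l + 1)/(l - 8)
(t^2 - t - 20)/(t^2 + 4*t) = (t - 5)/t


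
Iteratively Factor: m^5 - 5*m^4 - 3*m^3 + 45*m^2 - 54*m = (m + 3)*(m^4 - 8*m^3 + 21*m^2 - 18*m) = (m - 2)*(m + 3)*(m^3 - 6*m^2 + 9*m) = (m - 3)*(m - 2)*(m + 3)*(m^2 - 3*m) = (m - 3)^2*(m - 2)*(m + 3)*(m)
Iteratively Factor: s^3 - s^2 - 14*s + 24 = (s - 2)*(s^2 + s - 12) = (s - 2)*(s + 4)*(s - 3)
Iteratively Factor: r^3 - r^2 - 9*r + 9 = (r - 3)*(r^2 + 2*r - 3) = (r - 3)*(r - 1)*(r + 3)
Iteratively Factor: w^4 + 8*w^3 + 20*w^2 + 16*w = (w + 4)*(w^3 + 4*w^2 + 4*w) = (w + 2)*(w + 4)*(w^2 + 2*w) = (w + 2)^2*(w + 4)*(w)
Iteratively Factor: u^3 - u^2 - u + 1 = (u - 1)*(u^2 - 1) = (u - 1)*(u + 1)*(u - 1)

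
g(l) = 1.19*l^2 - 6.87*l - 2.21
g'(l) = 2.38*l - 6.87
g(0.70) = -6.44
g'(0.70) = -5.20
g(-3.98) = 43.98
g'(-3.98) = -16.34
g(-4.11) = 46.13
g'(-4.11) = -16.65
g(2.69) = -12.08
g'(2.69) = -0.47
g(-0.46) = 1.20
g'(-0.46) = -7.96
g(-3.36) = 34.31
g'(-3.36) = -14.87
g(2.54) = -11.98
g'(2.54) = -0.82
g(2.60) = -12.03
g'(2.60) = -0.68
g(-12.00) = 251.59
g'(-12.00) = -35.43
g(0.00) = -2.21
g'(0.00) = -6.87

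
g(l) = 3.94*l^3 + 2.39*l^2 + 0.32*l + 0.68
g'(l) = 11.82*l^2 + 4.78*l + 0.32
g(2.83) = 110.03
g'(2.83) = 108.51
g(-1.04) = -1.50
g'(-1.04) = 8.13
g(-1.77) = -14.25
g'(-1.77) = 28.89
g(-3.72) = -170.26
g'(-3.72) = 146.11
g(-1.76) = -13.96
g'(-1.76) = 28.52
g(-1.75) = -13.68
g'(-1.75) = 28.15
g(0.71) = 3.52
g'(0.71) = 9.67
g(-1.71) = -12.58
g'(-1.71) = 26.71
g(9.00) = 3069.41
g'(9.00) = 1000.76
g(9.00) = 3069.41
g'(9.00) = 1000.76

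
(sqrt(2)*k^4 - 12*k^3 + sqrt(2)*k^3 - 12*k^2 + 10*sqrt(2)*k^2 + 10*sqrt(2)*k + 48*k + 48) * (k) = sqrt(2)*k^5 - 12*k^4 + sqrt(2)*k^4 - 12*k^3 + 10*sqrt(2)*k^3 + 10*sqrt(2)*k^2 + 48*k^2 + 48*k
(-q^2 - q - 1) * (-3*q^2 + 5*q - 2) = 3*q^4 - 2*q^3 - 3*q + 2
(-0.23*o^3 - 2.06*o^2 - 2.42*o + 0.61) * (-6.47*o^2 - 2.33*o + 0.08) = 1.4881*o^5 + 13.8641*o^4 + 20.4388*o^3 + 1.5271*o^2 - 1.6149*o + 0.0488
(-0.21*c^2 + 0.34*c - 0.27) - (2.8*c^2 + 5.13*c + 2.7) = -3.01*c^2 - 4.79*c - 2.97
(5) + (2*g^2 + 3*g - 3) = 2*g^2 + 3*g + 2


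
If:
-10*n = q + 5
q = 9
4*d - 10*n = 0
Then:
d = -7/2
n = -7/5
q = 9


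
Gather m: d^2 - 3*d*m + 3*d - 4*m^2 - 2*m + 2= d^2 + 3*d - 4*m^2 + m*(-3*d - 2) + 2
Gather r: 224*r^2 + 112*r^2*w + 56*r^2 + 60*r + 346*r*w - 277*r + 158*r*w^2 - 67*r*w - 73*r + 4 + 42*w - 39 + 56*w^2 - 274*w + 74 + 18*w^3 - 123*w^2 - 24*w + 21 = r^2*(112*w + 280) + r*(158*w^2 + 279*w - 290) + 18*w^3 - 67*w^2 - 256*w + 60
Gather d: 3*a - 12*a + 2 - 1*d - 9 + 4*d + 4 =-9*a + 3*d - 3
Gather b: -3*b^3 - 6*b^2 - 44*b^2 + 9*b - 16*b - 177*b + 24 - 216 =-3*b^3 - 50*b^2 - 184*b - 192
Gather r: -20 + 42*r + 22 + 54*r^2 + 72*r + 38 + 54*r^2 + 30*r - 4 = 108*r^2 + 144*r + 36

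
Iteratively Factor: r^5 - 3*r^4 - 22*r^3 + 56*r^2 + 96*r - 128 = (r + 4)*(r^4 - 7*r^3 + 6*r^2 + 32*r - 32) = (r - 4)*(r + 4)*(r^3 - 3*r^2 - 6*r + 8) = (r - 4)*(r - 1)*(r + 4)*(r^2 - 2*r - 8) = (r - 4)^2*(r - 1)*(r + 4)*(r + 2)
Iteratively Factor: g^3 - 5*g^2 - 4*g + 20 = (g - 5)*(g^2 - 4) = (g - 5)*(g - 2)*(g + 2)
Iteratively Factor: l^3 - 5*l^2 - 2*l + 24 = (l - 3)*(l^2 - 2*l - 8) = (l - 4)*(l - 3)*(l + 2)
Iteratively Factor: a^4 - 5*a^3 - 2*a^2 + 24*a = (a - 4)*(a^3 - a^2 - 6*a) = (a - 4)*(a + 2)*(a^2 - 3*a) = a*(a - 4)*(a + 2)*(a - 3)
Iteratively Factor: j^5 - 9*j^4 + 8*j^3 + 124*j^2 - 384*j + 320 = (j - 2)*(j^4 - 7*j^3 - 6*j^2 + 112*j - 160) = (j - 5)*(j - 2)*(j^3 - 2*j^2 - 16*j + 32) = (j - 5)*(j - 2)^2*(j^2 - 16) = (j - 5)*(j - 4)*(j - 2)^2*(j + 4)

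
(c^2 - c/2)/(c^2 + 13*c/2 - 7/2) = c/(c + 7)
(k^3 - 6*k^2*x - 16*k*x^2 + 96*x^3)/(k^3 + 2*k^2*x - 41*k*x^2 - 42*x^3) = (k^2 - 16*x^2)/(k^2 + 8*k*x + 7*x^2)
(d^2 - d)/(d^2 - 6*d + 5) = d/(d - 5)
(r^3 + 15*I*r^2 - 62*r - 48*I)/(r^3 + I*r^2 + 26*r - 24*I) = (r^2 + 9*I*r - 8)/(r^2 - 5*I*r - 4)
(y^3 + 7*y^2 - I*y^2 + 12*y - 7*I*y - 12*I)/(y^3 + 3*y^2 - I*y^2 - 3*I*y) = (y + 4)/y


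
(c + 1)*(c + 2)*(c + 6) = c^3 + 9*c^2 + 20*c + 12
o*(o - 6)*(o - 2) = o^3 - 8*o^2 + 12*o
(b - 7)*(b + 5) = b^2 - 2*b - 35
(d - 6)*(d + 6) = d^2 - 36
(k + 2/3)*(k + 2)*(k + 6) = k^3 + 26*k^2/3 + 52*k/3 + 8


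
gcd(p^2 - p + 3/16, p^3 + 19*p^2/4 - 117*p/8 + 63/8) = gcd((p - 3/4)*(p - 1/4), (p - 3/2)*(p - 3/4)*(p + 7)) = p - 3/4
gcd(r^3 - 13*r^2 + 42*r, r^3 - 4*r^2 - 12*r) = r^2 - 6*r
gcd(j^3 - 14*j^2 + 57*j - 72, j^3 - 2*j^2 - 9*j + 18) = j - 3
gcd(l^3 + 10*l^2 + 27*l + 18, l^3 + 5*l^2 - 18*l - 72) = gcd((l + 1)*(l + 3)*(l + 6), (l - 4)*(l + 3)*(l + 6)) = l^2 + 9*l + 18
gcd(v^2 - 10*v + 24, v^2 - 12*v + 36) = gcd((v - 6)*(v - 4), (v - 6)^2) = v - 6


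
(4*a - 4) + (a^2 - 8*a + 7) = a^2 - 4*a + 3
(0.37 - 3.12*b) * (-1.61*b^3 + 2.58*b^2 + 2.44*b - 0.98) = 5.0232*b^4 - 8.6453*b^3 - 6.6582*b^2 + 3.9604*b - 0.3626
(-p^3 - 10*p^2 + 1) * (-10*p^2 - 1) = 10*p^5 + 100*p^4 + p^3 - 1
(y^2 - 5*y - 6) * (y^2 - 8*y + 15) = y^4 - 13*y^3 + 49*y^2 - 27*y - 90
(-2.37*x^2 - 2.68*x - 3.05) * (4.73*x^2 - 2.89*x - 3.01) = -11.2101*x^4 - 5.8271*x^3 + 0.4524*x^2 + 16.8813*x + 9.1805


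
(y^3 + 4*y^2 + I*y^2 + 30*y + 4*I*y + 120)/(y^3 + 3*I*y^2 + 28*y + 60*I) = (y + 4)/(y + 2*I)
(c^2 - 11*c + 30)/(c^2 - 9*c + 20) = (c - 6)/(c - 4)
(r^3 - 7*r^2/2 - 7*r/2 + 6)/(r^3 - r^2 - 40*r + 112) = (2*r^2 + r - 3)/(2*(r^2 + 3*r - 28))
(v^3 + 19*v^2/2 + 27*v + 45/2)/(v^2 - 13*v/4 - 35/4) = 2*(2*v^3 + 19*v^2 + 54*v + 45)/(4*v^2 - 13*v - 35)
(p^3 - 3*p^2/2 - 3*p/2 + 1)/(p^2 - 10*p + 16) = (2*p^2 + p - 1)/(2*(p - 8))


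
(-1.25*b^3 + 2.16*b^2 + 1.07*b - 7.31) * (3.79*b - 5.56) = -4.7375*b^4 + 15.1364*b^3 - 7.9543*b^2 - 33.6541*b + 40.6436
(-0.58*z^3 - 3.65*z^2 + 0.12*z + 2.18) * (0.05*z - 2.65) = -0.029*z^4 + 1.3545*z^3 + 9.6785*z^2 - 0.209*z - 5.777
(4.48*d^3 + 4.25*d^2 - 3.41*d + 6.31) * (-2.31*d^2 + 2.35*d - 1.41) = -10.3488*d^5 + 0.710500000000001*d^4 + 11.5478*d^3 - 28.5821*d^2 + 19.6366*d - 8.8971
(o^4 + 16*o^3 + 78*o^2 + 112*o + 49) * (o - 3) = o^5 + 13*o^4 + 30*o^3 - 122*o^2 - 287*o - 147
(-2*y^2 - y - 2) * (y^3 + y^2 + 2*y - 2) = -2*y^5 - 3*y^4 - 7*y^3 - 2*y + 4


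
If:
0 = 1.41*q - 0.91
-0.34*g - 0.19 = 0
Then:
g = -0.56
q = 0.65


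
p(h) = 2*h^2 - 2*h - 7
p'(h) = 4*h - 2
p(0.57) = -7.49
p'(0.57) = 0.28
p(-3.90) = 31.22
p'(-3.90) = -17.60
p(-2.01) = 5.10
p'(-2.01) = -10.04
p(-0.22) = -6.46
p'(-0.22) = -2.88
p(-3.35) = 22.14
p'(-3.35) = -15.40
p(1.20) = -6.52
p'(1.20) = 2.80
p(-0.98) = -3.12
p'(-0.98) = -5.92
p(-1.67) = 1.92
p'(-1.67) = -8.68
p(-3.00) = 17.00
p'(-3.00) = -14.00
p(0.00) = -7.00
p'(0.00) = -2.00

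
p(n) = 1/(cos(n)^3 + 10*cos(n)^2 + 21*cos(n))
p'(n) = (3*sin(n)*cos(n)^2 + 20*sin(n)*cos(n) + 21*sin(n))/(cos(n)^3 + 10*cos(n)^2 + 21*cos(n))^2 = (3*sin(n) + 21*sin(n)/cos(n)^2 + 20*tan(n))/((cos(n) + 3)^2*(cos(n) + 7)^2)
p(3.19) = -0.08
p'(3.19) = -0.00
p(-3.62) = -0.09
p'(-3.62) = 0.02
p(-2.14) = -0.12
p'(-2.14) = -0.13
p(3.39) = -0.08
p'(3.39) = -0.01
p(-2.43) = -0.09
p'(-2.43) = -0.04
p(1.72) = -0.34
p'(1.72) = 2.12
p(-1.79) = -0.24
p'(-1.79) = -0.97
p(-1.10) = 0.09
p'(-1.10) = -0.20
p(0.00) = 0.03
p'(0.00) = 0.00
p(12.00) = 0.04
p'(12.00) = -0.03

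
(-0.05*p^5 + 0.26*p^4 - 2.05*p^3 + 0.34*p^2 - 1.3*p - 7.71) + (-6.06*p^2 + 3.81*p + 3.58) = -0.05*p^5 + 0.26*p^4 - 2.05*p^3 - 5.72*p^2 + 2.51*p - 4.13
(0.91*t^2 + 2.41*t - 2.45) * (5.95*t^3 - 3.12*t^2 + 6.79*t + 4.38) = 5.4145*t^5 + 11.5003*t^4 - 15.9178*t^3 + 27.9937*t^2 - 6.0797*t - 10.731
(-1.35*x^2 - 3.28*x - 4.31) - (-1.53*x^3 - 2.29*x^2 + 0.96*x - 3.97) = 1.53*x^3 + 0.94*x^2 - 4.24*x - 0.339999999999999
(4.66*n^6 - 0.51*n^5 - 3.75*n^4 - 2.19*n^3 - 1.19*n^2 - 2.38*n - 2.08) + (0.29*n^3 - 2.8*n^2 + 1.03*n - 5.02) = 4.66*n^6 - 0.51*n^5 - 3.75*n^4 - 1.9*n^3 - 3.99*n^2 - 1.35*n - 7.1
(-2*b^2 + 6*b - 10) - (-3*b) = -2*b^2 + 9*b - 10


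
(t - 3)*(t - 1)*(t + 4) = t^3 - 13*t + 12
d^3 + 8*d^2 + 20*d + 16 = (d + 2)^2*(d + 4)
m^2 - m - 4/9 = (m - 4/3)*(m + 1/3)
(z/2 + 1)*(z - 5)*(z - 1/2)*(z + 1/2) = z^4/2 - 3*z^3/2 - 41*z^2/8 + 3*z/8 + 5/4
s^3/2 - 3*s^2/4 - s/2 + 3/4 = (s/2 + 1/2)*(s - 3/2)*(s - 1)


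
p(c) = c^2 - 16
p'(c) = 2*c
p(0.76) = -15.42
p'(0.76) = 1.52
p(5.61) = 15.47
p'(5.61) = 11.22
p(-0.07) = -16.00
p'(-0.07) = -0.14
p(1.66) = -13.24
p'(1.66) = 3.32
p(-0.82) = -15.33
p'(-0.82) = -1.64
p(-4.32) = 2.66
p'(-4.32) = -8.64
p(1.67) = -13.21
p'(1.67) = 3.34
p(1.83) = -12.65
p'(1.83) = 3.66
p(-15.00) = 209.00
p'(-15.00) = -30.00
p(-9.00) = 65.00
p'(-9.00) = -18.00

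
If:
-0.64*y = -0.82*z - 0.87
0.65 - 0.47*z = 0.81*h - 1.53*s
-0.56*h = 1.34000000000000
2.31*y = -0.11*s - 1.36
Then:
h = -2.39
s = -2.13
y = -0.49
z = -1.44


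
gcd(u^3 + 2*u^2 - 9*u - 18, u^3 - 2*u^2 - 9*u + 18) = u^2 - 9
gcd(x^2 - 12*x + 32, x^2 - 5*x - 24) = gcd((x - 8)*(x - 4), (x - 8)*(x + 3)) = x - 8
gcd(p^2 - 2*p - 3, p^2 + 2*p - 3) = 1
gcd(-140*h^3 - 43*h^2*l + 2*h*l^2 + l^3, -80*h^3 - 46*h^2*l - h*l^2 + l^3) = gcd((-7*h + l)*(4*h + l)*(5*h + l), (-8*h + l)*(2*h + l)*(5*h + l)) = 5*h + l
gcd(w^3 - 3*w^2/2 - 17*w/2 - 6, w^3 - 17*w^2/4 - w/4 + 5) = w^2 - 3*w - 4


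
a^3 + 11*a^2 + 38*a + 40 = (a + 2)*(a + 4)*(a + 5)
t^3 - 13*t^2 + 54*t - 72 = (t - 6)*(t - 4)*(t - 3)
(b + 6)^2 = b^2 + 12*b + 36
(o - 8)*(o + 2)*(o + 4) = o^3 - 2*o^2 - 40*o - 64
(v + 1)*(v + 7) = v^2 + 8*v + 7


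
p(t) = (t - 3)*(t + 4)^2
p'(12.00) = 544.00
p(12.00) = 2304.00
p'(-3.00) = -11.00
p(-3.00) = -6.00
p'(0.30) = -4.73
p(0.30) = -49.92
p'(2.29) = 30.63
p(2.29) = -28.09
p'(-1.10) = -15.37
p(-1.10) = -34.48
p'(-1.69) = -16.33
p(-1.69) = -25.03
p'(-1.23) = -15.76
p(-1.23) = -32.46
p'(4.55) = 99.61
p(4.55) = 113.31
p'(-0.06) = -8.59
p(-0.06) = -47.50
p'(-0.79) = -14.03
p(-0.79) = -39.05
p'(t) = (t - 3)*(2*t + 8) + (t + 4)^2 = (t + 4)*(3*t - 2)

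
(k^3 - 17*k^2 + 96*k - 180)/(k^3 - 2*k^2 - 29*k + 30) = (k^2 - 11*k + 30)/(k^2 + 4*k - 5)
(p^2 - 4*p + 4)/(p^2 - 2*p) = (p - 2)/p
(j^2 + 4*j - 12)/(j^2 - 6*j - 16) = (-j^2 - 4*j + 12)/(-j^2 + 6*j + 16)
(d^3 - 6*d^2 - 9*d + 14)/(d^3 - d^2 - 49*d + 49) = (d + 2)/(d + 7)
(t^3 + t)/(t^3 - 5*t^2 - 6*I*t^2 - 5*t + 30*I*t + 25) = t*(t + I)/(t^2 - 5*t*(1 + I) + 25*I)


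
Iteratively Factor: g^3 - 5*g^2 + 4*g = (g)*(g^2 - 5*g + 4) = g*(g - 1)*(g - 4)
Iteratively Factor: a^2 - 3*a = (a - 3)*(a)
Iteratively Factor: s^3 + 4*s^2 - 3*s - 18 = (s + 3)*(s^2 + s - 6) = (s - 2)*(s + 3)*(s + 3)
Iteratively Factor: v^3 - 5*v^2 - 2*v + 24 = (v - 4)*(v^2 - v - 6) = (v - 4)*(v + 2)*(v - 3)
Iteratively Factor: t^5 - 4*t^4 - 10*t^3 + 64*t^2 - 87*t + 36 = (t - 1)*(t^4 - 3*t^3 - 13*t^2 + 51*t - 36) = (t - 1)^2*(t^3 - 2*t^2 - 15*t + 36) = (t - 1)^2*(t + 4)*(t^2 - 6*t + 9) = (t - 3)*(t - 1)^2*(t + 4)*(t - 3)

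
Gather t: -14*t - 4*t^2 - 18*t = -4*t^2 - 32*t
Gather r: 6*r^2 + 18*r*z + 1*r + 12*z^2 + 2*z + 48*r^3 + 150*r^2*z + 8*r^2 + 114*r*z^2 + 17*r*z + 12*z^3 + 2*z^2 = 48*r^3 + r^2*(150*z + 14) + r*(114*z^2 + 35*z + 1) + 12*z^3 + 14*z^2 + 2*z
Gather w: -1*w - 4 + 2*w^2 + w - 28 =2*w^2 - 32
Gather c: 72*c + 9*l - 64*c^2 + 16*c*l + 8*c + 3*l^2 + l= -64*c^2 + c*(16*l + 80) + 3*l^2 + 10*l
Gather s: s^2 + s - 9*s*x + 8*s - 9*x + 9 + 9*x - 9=s^2 + s*(9 - 9*x)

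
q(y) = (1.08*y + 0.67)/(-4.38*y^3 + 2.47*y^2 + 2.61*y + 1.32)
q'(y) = (1.08*y + 0.67)*(13.14*y^2 - 4.94*y - 2.61)/(-4.38*y^3 + 2.47*y^2 + 2.61*y + 1.32)^2 + 1.08/(-4.38*y^3 + 2.47*y^2 + 2.61*y + 1.32) = (9.4608*y^3 + 6.1362*y^2 - 3.3098*y - 0.3231)/(19.1844*y^6 - 21.6372*y^5 - 16.7627*y^4 + 1.3302*y^3 + 13.3329*y^2 + 6.8904*y + 1.7424)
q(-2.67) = -0.02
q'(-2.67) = -0.01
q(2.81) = -0.05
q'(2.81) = 0.05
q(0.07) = 0.49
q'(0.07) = -0.23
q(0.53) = 0.45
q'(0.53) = 0.14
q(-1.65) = -0.05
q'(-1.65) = -0.04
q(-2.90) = -0.02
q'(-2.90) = -0.01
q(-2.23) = -0.03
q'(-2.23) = -0.02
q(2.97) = -0.05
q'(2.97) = 0.04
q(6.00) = -0.01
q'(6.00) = 0.00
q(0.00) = 0.51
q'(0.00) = -0.19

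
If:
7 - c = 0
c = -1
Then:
No Solution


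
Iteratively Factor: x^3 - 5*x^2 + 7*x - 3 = (x - 1)*(x^2 - 4*x + 3) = (x - 1)^2*(x - 3)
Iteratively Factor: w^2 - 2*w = (w)*(w - 2)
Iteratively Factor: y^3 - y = (y)*(y^2 - 1) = y*(y + 1)*(y - 1)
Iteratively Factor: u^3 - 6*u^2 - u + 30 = (u + 2)*(u^2 - 8*u + 15) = (u - 5)*(u + 2)*(u - 3)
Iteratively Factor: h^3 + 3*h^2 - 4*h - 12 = (h + 3)*(h^2 - 4) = (h - 2)*(h + 3)*(h + 2)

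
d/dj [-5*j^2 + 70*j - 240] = 70 - 10*j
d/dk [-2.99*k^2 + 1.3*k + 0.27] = 1.3 - 5.98*k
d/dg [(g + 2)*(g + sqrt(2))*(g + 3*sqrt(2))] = 3*g^2 + 4*g + 8*sqrt(2)*g + 6 + 8*sqrt(2)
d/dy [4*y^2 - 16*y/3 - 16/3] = 8*y - 16/3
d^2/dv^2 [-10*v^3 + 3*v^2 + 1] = 6 - 60*v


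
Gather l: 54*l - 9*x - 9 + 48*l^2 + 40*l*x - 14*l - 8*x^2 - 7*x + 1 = 48*l^2 + l*(40*x + 40) - 8*x^2 - 16*x - 8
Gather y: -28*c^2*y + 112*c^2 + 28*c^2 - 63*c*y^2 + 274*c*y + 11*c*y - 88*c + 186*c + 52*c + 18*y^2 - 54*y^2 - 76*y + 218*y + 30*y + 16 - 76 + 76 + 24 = 140*c^2 + 150*c + y^2*(-63*c - 36) + y*(-28*c^2 + 285*c + 172) + 40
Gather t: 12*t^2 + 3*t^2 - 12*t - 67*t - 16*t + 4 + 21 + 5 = 15*t^2 - 95*t + 30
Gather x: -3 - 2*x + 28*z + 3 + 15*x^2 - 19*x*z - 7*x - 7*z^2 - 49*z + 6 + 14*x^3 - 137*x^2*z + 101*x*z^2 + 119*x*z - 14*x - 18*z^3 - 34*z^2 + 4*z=14*x^3 + x^2*(15 - 137*z) + x*(101*z^2 + 100*z - 23) - 18*z^3 - 41*z^2 - 17*z + 6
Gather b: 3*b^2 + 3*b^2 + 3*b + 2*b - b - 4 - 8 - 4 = 6*b^2 + 4*b - 16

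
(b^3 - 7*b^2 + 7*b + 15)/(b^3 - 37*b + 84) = (b^2 - 4*b - 5)/(b^2 + 3*b - 28)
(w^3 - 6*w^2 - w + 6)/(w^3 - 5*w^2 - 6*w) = (w - 1)/w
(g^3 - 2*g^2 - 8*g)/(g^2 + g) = (g^2 - 2*g - 8)/(g + 1)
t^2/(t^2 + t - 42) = t^2/(t^2 + t - 42)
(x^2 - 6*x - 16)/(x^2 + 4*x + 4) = (x - 8)/(x + 2)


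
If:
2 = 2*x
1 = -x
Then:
No Solution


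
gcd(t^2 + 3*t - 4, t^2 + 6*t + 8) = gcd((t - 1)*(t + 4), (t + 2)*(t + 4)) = t + 4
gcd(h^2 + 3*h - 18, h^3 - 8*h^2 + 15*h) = h - 3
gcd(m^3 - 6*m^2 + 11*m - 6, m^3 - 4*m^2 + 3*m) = m^2 - 4*m + 3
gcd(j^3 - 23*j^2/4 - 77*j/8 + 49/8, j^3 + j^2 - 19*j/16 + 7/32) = j^2 + 5*j/4 - 7/8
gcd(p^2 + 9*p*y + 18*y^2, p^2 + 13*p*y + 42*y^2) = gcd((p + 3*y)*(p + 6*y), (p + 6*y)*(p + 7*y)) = p + 6*y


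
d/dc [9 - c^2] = -2*c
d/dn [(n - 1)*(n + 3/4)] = 2*n - 1/4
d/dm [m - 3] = 1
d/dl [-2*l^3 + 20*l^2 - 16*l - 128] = -6*l^2 + 40*l - 16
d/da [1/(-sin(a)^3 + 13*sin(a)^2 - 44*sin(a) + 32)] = (3*sin(a)^2 - 26*sin(a) + 44)*cos(a)/(sin(a)^3 - 13*sin(a)^2 + 44*sin(a) - 32)^2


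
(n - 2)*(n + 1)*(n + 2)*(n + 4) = n^4 + 5*n^3 - 20*n - 16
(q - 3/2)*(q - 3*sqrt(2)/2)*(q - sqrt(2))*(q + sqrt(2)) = q^4 - 3*sqrt(2)*q^3/2 - 3*q^3/2 - 2*q^2 + 9*sqrt(2)*q^2/4 + 3*q + 3*sqrt(2)*q - 9*sqrt(2)/2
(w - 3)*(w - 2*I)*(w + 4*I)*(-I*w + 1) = -I*w^4 + 3*w^3 + 3*I*w^3 - 9*w^2 - 6*I*w^2 + 8*w + 18*I*w - 24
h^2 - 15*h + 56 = (h - 8)*(h - 7)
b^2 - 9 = (b - 3)*(b + 3)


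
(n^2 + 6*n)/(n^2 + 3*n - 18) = n/(n - 3)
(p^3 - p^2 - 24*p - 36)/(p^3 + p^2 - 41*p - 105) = (p^2 - 4*p - 12)/(p^2 - 2*p - 35)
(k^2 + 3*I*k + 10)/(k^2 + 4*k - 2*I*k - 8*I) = (k + 5*I)/(k + 4)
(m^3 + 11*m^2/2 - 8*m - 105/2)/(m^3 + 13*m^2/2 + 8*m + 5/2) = (2*m^2 + m - 21)/(2*m^2 + 3*m + 1)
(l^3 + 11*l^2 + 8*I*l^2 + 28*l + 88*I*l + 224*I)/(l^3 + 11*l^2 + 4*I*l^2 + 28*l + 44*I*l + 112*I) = (l + 8*I)/(l + 4*I)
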